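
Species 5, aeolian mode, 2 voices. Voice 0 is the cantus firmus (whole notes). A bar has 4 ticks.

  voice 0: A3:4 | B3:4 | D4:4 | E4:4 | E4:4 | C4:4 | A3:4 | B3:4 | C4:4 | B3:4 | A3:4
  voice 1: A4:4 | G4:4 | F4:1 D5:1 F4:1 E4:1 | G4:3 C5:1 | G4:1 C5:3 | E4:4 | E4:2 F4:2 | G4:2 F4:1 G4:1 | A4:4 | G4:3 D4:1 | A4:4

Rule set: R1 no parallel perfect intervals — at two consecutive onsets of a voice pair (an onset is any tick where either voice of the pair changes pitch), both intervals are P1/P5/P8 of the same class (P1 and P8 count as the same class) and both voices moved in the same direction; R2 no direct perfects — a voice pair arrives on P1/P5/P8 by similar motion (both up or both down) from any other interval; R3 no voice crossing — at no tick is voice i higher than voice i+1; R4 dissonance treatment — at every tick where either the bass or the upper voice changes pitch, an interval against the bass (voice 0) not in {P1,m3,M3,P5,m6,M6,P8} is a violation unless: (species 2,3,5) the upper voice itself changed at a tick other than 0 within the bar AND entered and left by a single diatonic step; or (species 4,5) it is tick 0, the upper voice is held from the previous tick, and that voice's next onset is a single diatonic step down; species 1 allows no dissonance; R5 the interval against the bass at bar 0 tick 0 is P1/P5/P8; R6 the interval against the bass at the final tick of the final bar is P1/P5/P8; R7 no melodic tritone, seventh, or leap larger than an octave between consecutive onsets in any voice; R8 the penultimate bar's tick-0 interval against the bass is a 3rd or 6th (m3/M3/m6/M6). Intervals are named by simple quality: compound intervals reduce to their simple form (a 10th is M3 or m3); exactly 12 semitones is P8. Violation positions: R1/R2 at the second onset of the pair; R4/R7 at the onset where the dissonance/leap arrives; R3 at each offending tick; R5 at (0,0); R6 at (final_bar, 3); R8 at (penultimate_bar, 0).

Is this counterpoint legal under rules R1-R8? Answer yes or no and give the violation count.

No (1 violations)

bar 0: v0=A3 v1=A4 (P8)
bar 1: v0=B3 v1=G4 (m6)
bar 2: v0=D4 v1=F4 (m3)
bar 3: v0=E4 v1=G4 (m3)
bar 4: v0=E4 v1=G4 (m3)
bar 5: v0=C4 v1=E4 (M3)
bar 6: v0=A3 v1=E4 (P5)
bar 7: v0=B3 v1=G4 (m6)
bar 8: v0=C4 v1=A4 (M6)
bar 9: v0=B3 v1=G4 (m6)
bar 10: v0=A3 v1=A4 (P8)
  R4 @ bar2.3: D4/E4 M2 untreated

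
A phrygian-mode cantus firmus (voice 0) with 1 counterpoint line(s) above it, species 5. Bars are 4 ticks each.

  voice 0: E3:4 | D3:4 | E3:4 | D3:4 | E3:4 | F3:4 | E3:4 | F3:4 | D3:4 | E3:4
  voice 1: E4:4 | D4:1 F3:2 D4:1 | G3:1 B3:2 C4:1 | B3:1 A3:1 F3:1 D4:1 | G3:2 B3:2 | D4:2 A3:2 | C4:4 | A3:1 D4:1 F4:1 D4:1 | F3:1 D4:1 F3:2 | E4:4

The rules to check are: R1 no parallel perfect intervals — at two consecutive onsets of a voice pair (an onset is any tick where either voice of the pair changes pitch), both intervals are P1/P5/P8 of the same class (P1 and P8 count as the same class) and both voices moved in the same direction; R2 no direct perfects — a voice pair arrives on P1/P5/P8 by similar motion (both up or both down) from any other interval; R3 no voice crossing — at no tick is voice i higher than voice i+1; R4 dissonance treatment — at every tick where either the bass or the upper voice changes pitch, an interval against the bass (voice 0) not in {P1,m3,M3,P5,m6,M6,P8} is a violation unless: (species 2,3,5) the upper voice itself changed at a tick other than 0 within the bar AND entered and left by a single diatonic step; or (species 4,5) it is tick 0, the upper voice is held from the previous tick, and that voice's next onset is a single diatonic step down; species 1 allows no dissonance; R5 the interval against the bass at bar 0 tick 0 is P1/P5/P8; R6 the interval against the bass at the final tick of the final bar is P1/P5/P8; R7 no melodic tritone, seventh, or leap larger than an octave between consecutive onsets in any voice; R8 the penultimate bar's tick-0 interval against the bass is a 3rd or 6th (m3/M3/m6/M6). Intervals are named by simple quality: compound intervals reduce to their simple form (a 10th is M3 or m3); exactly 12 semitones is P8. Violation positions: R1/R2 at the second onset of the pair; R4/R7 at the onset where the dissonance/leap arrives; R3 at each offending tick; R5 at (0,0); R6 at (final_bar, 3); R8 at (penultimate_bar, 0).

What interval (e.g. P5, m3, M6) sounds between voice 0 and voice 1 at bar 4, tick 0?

voice 0=E3 voice 1=G3 -> m3

m3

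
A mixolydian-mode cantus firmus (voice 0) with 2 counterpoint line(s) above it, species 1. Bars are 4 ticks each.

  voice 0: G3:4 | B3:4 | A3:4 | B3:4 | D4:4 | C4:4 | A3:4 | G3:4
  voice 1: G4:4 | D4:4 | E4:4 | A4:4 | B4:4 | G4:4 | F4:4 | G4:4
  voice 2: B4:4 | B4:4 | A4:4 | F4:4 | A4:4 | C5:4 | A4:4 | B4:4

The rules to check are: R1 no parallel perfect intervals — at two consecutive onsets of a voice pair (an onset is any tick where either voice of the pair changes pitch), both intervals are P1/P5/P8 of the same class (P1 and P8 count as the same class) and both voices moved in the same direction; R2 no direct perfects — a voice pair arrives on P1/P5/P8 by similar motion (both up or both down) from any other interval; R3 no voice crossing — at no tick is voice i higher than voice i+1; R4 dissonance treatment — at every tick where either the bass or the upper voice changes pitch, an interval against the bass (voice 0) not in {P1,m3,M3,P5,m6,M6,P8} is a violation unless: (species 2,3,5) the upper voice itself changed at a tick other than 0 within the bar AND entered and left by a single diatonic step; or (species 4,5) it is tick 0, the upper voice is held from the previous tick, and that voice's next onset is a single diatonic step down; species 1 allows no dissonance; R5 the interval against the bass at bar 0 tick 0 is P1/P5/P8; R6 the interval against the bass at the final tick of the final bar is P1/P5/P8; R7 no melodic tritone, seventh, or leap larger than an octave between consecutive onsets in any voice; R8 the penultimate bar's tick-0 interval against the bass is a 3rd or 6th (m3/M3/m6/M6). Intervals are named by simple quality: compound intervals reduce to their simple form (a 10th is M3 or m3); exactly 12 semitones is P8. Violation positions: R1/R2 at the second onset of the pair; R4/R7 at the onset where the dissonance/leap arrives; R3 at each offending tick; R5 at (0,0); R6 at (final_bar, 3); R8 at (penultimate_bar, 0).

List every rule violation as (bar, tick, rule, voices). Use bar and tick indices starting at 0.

(0, 0, R5, (0, 2))
(2, 0, R1, (0, 2))
(3, 0, R3, (1, 2))
(3, 0, R4, (0, 1))
(3, 0, R4, (0, 2))
(3, 1, R3, (1, 2))
(3, 2, R3, (1, 2))
(3, 3, R3, (1, 2))
(4, 0, R2, (0, 2))
(4, 0, R3, (1, 2))
(4, 1, R3, (1, 2))
(4, 2, R3, (1, 2))
(4, 3, R3, (1, 2))
(5, 0, R2, (0, 1))
(6, 0, R1, (0, 2))
(6, 0, R8, (0, 2))
(7, 3, R6, (0, 2))

bar 0: v0=G3 v1=G4 v2=B4 downbeat M3
bar 1: v0=B3 v1=D4 v2=B4 downbeat P8
bar 2: v0=A3 v1=E4 v2=A4 downbeat P8
bar 3: v0=B3 v1=A4 v2=F4 downbeat TT
bar 4: v0=D4 v1=B4 v2=A4 downbeat P5
bar 5: v0=C4 v1=G4 v2=C5 downbeat P8
bar 6: v0=A3 v1=F4 v2=A4 downbeat P8
bar 7: v0=G3 v1=G4 v2=B4 downbeat M3
  -> R5 @ bar 0 tick 0 v(0, 2): opens on M3
  -> R1 @ bar 2 tick 0 v(0, 2): B3/B4 P8 -> A3/A4 P8 similar
  -> R3 @ bar 3 tick 0 v(1, 2): A4 above F4
  -> R4 @ bar 3 tick 0 v(0, 1): B3/A4 m7 untreated
  -> R4 @ bar 3 tick 0 v(0, 2): B3/F4 TT untreated
  -> R3 @ bar 3 tick 1 v(1, 2): A4 above F4
  -> R3 @ bar 3 tick 2 v(1, 2): A4 above F4
  -> R3 @ bar 3 tick 3 v(1, 2): A4 above F4
  -> R2 @ bar 4 tick 0 v(0, 2): B3/F4 TT -> D4/A4 P5 similar
  -> R3 @ bar 4 tick 0 v(1, 2): B4 above A4
  -> R3 @ bar 4 tick 1 v(1, 2): B4 above A4
  -> R3 @ bar 4 tick 2 v(1, 2): B4 above A4
  -> R3 @ bar 4 tick 3 v(1, 2): B4 above A4
  -> R2 @ bar 5 tick 0 v(0, 1): D4/B4 M6 -> C4/G4 P5 similar
  -> R1 @ bar 6 tick 0 v(0, 2): C4/C5 P8 -> A3/A4 P8 similar
  -> R8 @ bar 6 tick 0 v(0, 2): penult P8 not 3rd/6th
  -> R6 @ bar 7 tick 3 v(0, 2): closes on M3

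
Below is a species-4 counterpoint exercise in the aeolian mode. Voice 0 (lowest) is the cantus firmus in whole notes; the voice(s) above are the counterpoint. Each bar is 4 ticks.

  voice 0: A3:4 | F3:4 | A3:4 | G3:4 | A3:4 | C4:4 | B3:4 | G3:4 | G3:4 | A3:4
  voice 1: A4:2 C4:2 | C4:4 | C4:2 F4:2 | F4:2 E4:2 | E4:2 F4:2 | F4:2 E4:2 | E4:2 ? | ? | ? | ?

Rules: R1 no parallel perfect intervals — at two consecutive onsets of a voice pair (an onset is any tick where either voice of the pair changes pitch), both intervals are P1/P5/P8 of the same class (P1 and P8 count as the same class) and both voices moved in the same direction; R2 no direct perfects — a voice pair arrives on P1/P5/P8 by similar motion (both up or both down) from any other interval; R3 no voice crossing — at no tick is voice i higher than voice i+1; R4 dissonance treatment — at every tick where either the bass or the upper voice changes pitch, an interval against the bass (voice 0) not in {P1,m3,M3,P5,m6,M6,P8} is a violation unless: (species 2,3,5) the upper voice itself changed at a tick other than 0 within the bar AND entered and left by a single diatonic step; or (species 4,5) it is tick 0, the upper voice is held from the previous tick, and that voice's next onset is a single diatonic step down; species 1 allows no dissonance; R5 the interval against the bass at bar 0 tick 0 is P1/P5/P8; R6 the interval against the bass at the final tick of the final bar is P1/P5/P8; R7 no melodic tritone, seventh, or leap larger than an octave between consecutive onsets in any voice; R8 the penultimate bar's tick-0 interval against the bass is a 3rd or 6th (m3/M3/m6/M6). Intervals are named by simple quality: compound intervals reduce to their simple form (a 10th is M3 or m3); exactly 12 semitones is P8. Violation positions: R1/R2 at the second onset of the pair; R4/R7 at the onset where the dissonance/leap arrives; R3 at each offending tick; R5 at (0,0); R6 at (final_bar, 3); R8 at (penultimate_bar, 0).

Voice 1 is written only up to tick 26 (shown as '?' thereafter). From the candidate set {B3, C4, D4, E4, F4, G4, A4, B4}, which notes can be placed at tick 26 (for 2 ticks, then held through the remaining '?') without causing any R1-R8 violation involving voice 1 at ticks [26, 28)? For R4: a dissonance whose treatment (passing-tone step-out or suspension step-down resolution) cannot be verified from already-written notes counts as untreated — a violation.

{B3, B4, D4, E4, G4}

B3: legal
C4: violates R4
D4: legal
E4: legal
F4: violates R4
G4: legal
A4: violates R4
B4: legal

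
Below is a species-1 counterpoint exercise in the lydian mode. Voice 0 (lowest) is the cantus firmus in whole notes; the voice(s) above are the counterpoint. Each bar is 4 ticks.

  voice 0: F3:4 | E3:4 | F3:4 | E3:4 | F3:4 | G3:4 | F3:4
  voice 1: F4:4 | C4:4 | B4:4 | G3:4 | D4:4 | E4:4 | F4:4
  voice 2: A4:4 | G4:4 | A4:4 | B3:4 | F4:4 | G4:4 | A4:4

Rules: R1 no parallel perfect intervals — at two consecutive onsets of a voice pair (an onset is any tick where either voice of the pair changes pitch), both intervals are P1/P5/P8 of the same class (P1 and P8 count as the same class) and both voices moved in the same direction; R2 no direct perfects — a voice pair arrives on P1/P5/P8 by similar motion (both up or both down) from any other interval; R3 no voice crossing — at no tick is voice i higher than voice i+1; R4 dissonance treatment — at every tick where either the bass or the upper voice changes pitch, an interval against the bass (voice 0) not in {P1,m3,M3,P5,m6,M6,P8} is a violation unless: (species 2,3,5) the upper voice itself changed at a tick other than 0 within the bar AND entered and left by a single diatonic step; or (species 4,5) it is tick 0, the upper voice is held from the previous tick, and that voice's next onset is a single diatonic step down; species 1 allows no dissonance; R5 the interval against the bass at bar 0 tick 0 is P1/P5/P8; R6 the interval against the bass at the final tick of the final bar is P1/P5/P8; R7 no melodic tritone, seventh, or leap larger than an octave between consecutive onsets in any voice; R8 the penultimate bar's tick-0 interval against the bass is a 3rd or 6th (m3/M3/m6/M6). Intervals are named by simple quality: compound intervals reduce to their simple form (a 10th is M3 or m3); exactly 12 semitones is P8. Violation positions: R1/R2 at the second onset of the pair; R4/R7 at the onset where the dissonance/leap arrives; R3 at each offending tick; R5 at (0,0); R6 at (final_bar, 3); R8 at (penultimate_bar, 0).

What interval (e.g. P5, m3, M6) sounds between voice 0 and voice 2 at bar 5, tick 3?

P8

voice 0=G3 voice 2=G4 -> P8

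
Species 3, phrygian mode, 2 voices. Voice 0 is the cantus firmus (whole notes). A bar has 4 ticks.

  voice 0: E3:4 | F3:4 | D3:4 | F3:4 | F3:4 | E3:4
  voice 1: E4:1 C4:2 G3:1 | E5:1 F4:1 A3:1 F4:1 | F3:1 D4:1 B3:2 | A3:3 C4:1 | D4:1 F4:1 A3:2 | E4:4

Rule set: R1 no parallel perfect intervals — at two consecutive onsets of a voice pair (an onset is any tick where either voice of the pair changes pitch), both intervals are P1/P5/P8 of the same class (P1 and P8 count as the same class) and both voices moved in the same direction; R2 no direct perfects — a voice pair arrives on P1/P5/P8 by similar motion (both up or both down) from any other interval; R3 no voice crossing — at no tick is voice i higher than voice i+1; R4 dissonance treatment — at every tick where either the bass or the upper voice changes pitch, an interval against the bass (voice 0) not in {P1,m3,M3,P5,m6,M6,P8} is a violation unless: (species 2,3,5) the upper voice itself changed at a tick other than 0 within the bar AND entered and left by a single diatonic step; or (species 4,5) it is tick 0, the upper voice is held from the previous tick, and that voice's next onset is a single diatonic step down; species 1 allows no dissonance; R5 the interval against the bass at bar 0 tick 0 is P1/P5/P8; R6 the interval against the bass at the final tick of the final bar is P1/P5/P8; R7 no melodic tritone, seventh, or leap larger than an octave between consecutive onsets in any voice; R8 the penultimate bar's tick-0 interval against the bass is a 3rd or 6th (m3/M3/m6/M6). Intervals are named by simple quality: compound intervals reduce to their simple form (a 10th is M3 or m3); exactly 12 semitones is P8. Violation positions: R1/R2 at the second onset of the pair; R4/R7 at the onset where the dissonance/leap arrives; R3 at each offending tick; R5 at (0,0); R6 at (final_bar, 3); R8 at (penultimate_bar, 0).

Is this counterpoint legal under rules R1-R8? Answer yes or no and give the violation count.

bar 0: v0=E3 v1=E4 (P8)
bar 1: v0=F3 v1=E5 (M7)
bar 2: v0=D3 v1=F3 (m3)
bar 3: v0=F3 v1=A3 (M3)
bar 4: v0=F3 v1=D4 (M6)
bar 5: v0=E3 v1=E4 (P8)
  R4 @ bar1.0: F3/E5 M7 untreated
  R7 @ bar1.0: G3->E5 leap 21st
  R7 @ bar1.1: E5->F4 leap 11st

No (3 violations)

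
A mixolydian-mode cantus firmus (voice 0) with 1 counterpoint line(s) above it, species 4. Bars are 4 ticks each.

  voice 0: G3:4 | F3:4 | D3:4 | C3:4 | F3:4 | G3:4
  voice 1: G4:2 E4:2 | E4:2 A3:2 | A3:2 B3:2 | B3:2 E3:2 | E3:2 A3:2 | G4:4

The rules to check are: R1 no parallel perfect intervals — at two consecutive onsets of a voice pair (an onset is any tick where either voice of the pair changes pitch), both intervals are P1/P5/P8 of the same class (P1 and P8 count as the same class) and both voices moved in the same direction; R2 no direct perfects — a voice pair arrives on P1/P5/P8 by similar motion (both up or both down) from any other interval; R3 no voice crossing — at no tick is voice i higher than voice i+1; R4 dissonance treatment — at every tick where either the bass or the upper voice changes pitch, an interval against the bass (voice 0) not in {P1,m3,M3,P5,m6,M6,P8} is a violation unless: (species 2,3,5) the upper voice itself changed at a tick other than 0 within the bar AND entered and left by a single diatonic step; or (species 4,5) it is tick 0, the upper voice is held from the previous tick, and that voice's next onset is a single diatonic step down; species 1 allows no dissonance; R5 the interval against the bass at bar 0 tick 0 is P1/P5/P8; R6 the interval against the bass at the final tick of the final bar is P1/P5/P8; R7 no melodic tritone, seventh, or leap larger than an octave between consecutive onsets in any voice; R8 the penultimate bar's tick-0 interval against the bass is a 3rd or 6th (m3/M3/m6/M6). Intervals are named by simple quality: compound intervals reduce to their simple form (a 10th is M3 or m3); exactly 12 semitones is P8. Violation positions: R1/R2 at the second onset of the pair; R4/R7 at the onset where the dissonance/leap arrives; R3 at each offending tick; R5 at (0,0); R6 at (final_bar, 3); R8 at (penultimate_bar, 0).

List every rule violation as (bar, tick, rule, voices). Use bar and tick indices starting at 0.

bar 0: v0=G3 v1=G4 downbeat P8
bar 1: v0=F3 v1=E4 downbeat M7
bar 2: v0=D3 v1=A3 downbeat P5
bar 3: v0=C3 v1=B3 downbeat M7
bar 4: v0=F3 v1=E3 downbeat m2
bar 5: v0=G3 v1=G4 downbeat P8
  -> R4 @ bar 1 tick 0 v(0, 1): F3/E4 M7 untreated
  -> R4 @ bar 3 tick 0 v(0, 1): C3/B3 M7 untreated
  -> R3 @ bar 4 tick 0 v(0, 1): F3 above E3
  -> R4 @ bar 4 tick 0 v(0, 1): F3/E3 m2 untreated
  -> R8 @ bar 4 tick 0 v(0, 1): penult m2 not 3rd/6th
  -> R3 @ bar 4 tick 1 v(0, 1): F3 above E3
  -> R2 @ bar 5 tick 0 v(0, 1): F3/A3 M3 -> G3/G4 P8 similar
  -> R7 @ bar 5 tick 0 v(1,): A3->G4 leap 10st

(1, 0, R4, (0, 1))
(3, 0, R4, (0, 1))
(4, 0, R3, (0, 1))
(4, 0, R4, (0, 1))
(4, 0, R8, (0, 1))
(4, 1, R3, (0, 1))
(5, 0, R2, (0, 1))
(5, 0, R7, (1,))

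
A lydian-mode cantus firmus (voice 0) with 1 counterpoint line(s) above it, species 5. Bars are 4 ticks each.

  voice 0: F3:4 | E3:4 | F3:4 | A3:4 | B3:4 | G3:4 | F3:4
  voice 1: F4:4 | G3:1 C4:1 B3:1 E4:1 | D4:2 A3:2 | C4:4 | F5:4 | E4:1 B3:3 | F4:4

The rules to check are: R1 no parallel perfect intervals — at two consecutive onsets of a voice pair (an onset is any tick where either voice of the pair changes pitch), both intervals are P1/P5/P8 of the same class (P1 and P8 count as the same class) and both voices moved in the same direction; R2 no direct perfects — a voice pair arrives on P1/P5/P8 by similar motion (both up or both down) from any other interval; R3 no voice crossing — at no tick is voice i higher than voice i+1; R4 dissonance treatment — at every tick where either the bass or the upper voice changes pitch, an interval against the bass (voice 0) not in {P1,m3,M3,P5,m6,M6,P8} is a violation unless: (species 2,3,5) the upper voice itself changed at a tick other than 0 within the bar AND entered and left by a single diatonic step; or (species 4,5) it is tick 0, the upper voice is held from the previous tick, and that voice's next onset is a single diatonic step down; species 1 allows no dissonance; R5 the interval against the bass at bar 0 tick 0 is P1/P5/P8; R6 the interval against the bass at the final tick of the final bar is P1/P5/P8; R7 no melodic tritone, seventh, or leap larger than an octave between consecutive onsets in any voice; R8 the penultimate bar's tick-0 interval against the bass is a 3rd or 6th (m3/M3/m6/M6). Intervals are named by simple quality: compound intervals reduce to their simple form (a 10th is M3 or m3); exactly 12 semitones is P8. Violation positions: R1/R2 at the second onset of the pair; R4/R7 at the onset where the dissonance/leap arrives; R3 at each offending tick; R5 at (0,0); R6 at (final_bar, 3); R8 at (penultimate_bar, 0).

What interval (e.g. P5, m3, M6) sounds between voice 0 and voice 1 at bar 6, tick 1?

P8

voice 0=F3 voice 1=F4 -> P8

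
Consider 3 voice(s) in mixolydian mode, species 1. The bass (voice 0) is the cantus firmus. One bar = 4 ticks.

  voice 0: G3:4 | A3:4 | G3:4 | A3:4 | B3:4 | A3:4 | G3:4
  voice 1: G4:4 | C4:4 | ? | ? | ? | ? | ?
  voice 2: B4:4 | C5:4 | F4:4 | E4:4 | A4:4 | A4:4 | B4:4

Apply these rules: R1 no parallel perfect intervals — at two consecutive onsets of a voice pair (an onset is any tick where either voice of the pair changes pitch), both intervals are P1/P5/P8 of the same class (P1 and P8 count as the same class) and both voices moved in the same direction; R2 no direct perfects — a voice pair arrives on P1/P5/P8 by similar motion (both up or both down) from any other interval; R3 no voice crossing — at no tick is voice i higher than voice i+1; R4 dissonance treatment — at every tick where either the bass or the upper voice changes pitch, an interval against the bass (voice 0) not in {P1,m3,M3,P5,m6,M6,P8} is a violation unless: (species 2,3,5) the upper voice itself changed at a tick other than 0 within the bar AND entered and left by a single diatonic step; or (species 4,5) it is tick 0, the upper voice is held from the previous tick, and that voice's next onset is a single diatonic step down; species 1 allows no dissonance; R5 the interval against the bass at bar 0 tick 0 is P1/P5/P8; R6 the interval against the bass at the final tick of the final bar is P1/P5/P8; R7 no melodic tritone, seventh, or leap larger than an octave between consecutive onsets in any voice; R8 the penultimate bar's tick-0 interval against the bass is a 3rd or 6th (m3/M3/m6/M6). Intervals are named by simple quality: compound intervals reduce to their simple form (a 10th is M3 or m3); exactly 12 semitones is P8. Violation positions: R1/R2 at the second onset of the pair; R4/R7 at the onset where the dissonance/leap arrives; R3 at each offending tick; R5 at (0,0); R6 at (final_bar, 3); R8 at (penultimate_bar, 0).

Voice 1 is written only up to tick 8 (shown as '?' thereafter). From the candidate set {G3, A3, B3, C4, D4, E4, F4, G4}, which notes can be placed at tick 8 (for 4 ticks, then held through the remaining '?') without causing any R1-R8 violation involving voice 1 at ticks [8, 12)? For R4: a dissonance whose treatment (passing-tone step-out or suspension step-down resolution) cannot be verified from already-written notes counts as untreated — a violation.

{B3, D4, E4}

G3: violates R2
A3: violates R4
B3: legal
C4: violates R4
D4: legal
E4: legal
F4: violates R4
G4: violates R3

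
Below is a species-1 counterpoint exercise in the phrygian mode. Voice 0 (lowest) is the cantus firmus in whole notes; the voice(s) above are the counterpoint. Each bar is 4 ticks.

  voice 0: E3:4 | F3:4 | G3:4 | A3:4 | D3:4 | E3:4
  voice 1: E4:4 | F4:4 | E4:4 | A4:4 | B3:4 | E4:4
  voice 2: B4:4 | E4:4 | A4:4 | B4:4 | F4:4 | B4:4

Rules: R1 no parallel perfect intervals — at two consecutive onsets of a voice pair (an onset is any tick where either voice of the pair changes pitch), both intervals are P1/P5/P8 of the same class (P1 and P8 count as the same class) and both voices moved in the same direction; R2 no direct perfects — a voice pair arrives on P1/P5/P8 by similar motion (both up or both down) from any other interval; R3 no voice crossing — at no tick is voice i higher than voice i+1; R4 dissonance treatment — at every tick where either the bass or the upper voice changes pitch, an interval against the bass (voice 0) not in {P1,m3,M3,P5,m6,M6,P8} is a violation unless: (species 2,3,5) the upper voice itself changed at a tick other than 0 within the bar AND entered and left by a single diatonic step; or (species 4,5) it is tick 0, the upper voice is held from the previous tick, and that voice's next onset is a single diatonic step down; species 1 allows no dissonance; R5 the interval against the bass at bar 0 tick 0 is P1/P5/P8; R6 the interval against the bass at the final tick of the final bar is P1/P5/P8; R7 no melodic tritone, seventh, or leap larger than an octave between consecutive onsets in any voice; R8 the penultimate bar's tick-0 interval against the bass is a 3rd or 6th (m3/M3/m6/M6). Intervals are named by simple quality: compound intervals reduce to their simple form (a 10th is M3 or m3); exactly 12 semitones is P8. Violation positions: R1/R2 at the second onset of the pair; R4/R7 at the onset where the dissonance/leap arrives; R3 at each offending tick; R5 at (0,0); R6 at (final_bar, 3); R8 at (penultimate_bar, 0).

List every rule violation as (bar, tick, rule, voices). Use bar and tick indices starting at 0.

bar 0: v0=E3 v1=E4 v2=B4 downbeat P5
bar 1: v0=F3 v1=F4 v2=E4 downbeat M7
bar 2: v0=G3 v1=E4 v2=A4 downbeat M2
bar 3: v0=A3 v1=A4 v2=B4 downbeat M2
bar 4: v0=D3 v1=B3 v2=F4 downbeat m3
bar 5: v0=E3 v1=E4 v2=B4 downbeat P5
  -> R1 @ bar 1 tick 0 v(0, 1): E3/E4 P8 -> F3/F4 P8 similar
  -> R3 @ bar 1 tick 0 v(1, 2): F4 above E4
  -> R4 @ bar 1 tick 0 v(0, 2): F3/E4 M7 untreated
  -> R3 @ bar 1 tick 1 v(1, 2): F4 above E4
  -> R3 @ bar 1 tick 2 v(1, 2): F4 above E4
  -> R3 @ bar 1 tick 3 v(1, 2): F4 above E4
  -> R4 @ bar 2 tick 0 v(0, 2): G3/A4 M2 untreated
  -> R2 @ bar 3 tick 0 v(0, 1): G3/E4 M6 -> A3/A4 P8 similar
  -> R4 @ bar 3 tick 0 v(0, 2): A3/B4 M2 untreated
  -> R7 @ bar 4 tick 0 v(1,): A4->B3 leap 10st
  -> R7 @ bar 4 tick 0 v(2,): B4->F4 leap 6st
  -> R2 @ bar 5 tick 0 v(0, 1): D3/B3 M6 -> E3/E4 P8 similar
  -> R2 @ bar 5 tick 0 v(0, 2): D3/F4 m3 -> E3/B4 P5 similar
  -> R2 @ bar 5 tick 0 v(1, 2): B3/F4 TT -> E4/B4 P5 similar
  -> R7 @ bar 5 tick 0 v(2,): F4->B4 leap 6st

(1, 0, R1, (0, 1))
(1, 0, R3, (1, 2))
(1, 0, R4, (0, 2))
(1, 1, R3, (1, 2))
(1, 2, R3, (1, 2))
(1, 3, R3, (1, 2))
(2, 0, R4, (0, 2))
(3, 0, R2, (0, 1))
(3, 0, R4, (0, 2))
(4, 0, R7, (1,))
(4, 0, R7, (2,))
(5, 0, R2, (0, 1))
(5, 0, R2, (0, 2))
(5, 0, R2, (1, 2))
(5, 0, R7, (2,))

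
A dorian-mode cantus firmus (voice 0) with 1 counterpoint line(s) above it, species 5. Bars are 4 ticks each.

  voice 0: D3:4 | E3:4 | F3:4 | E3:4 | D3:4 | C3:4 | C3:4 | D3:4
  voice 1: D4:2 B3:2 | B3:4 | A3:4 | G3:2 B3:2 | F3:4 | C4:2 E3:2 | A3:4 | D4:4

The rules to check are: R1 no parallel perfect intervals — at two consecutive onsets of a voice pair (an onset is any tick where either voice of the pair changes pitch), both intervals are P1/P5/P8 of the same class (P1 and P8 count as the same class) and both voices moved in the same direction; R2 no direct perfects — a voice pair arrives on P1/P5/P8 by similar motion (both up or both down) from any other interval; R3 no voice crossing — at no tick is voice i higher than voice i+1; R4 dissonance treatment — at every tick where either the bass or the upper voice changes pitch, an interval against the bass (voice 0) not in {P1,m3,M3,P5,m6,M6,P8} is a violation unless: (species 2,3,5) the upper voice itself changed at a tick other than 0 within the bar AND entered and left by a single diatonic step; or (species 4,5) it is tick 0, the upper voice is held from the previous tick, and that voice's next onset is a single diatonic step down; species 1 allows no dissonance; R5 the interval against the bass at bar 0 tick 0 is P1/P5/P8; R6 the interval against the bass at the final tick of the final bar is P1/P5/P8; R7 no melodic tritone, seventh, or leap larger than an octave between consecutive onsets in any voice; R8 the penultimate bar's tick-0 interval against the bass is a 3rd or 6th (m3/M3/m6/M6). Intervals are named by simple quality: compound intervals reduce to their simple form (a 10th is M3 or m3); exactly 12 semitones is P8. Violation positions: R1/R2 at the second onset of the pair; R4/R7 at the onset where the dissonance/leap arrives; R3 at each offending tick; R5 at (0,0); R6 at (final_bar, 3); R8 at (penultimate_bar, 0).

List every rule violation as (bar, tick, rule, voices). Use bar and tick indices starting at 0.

(4, 0, R7, (1,))
(7, 0, R2, (0, 1))

bar 0: v0=D3 v1=D4 downbeat P8
bar 1: v0=E3 v1=B3 downbeat P5
bar 2: v0=F3 v1=A3 downbeat M3
bar 3: v0=E3 v1=G3 downbeat m3
bar 4: v0=D3 v1=F3 downbeat m3
bar 5: v0=C3 v1=C4 downbeat P8
bar 6: v0=C3 v1=A3 downbeat M6
bar 7: v0=D3 v1=D4 downbeat P8
  -> R7 @ bar 4 tick 0 v(1,): B3->F3 leap 6st
  -> R2 @ bar 7 tick 0 v(0, 1): C3/A3 M6 -> D3/D4 P8 similar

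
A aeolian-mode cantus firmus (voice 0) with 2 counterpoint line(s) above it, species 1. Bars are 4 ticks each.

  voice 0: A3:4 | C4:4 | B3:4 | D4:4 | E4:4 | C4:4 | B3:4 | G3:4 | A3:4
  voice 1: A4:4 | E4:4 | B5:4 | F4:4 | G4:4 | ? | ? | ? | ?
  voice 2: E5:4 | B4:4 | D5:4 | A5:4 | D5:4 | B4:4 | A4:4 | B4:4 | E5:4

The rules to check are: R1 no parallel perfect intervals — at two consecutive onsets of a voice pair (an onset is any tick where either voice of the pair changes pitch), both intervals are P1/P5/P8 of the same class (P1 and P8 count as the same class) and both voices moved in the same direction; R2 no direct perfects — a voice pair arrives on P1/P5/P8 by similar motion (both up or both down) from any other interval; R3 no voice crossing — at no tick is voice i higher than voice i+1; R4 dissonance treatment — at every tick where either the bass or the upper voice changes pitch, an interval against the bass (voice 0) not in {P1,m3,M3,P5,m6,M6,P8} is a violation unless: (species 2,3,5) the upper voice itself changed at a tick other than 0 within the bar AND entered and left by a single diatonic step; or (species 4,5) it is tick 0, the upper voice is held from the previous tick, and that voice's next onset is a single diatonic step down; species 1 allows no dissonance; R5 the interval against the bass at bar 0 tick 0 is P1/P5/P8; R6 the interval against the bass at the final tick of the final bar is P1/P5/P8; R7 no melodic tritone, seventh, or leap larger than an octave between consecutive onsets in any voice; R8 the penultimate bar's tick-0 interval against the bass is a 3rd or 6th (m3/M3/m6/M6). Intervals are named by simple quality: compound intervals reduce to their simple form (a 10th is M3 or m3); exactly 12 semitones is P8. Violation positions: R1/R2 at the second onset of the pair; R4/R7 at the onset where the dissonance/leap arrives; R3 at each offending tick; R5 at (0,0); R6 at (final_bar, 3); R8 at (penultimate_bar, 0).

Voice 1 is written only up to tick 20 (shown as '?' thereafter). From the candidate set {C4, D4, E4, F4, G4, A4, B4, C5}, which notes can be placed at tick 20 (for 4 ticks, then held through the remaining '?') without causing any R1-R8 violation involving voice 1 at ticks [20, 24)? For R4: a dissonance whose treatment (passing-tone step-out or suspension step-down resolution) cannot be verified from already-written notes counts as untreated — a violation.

{A4, G4}

C4: violates R2
D4: violates R4
E4: violates R1
F4: violates R4
G4: legal
A4: legal
B4: violates R4
C5: violates R3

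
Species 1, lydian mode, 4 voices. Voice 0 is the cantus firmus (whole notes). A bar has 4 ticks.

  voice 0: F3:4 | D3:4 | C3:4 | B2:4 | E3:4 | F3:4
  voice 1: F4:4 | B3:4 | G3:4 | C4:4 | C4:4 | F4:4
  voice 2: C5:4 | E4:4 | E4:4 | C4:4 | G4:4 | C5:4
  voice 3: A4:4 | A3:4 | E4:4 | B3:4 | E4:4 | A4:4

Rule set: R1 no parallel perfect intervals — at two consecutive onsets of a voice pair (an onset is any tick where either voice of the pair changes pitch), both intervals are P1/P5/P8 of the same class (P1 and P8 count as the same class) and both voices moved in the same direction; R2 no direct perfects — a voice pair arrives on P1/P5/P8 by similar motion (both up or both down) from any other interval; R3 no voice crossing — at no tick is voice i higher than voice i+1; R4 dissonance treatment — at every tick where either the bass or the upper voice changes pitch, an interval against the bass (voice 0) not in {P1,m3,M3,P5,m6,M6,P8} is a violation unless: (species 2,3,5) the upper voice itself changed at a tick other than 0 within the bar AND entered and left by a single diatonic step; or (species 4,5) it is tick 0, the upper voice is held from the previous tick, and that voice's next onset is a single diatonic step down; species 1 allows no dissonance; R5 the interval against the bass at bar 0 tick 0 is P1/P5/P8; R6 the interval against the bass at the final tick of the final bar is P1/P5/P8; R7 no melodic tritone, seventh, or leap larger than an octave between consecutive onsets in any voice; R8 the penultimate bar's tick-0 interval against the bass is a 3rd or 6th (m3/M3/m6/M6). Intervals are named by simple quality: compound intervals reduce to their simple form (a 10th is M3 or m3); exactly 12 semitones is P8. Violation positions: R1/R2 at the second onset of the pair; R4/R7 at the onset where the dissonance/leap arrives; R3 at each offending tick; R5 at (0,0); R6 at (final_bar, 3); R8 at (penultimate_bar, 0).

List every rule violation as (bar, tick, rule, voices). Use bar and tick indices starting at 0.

(0, 0, R3, (2, 3))
(0, 0, R5, (0, 3))
(0, 1, R3, (2, 3))
(0, 2, R3, (2, 3))
(0, 3, R3, (2, 3))
(1, 0, R2, (0, 3))
(1, 0, R2, (2, 3))
(1, 0, R3, (2, 3))
(1, 0, R4, (0, 2))
(1, 0, R7, (1,))
(1, 1, R3, (2, 3))
(1, 2, R3, (2, 3))
(1, 3, R3, (2, 3))
(2, 0, R2, (0, 1))
(3, 0, R2, (0, 3))
(3, 0, R3, (2, 3))
(3, 0, R4, (0, 1))
(3, 0, R4, (0, 2))
(3, 1, R3, (2, 3))
(3, 2, R3, (2, 3))
(3, 3, R3, (2, 3))
(4, 0, R1, (0, 3))
(4, 0, R3, (2, 3))
(4, 0, R8, (0, 3))
(4, 1, R3, (2, 3))
(4, 2, R3, (2, 3))
(4, 3, R3, (2, 3))
(5, 0, R1, (1, 2))
(5, 0, R2, (0, 1))
(5, 0, R2, (0, 2))
(5, 0, R3, (2, 3))
(5, 1, R3, (2, 3))
(5, 2, R3, (2, 3))
(5, 3, R3, (2, 3))
(5, 3, R6, (0, 3))

bar 0: v0=F3 v1=F4 v2=C5 v3=A4 downbeat M3
bar 1: v0=D3 v1=B3 v2=E4 v3=A3 downbeat P5
bar 2: v0=C3 v1=G3 v2=E4 v3=E4 downbeat M3
bar 3: v0=B2 v1=C4 v2=C4 v3=B3 downbeat P8
bar 4: v0=E3 v1=C4 v2=G4 v3=E4 downbeat P8
bar 5: v0=F3 v1=F4 v2=C5 v3=A4 downbeat M3
  -> R3 @ bar 0 tick 0 v(2, 3): C5 above A4
  -> R5 @ bar 0 tick 0 v(0, 3): opens on M3
  -> R3 @ bar 0 tick 1 v(2, 3): C5 above A4
  -> R3 @ bar 0 tick 2 v(2, 3): C5 above A4
  -> R3 @ bar 0 tick 3 v(2, 3): C5 above A4
  -> R2 @ bar 1 tick 0 v(0, 3): F3/A4 M3 -> D3/A3 P5 similar
  -> R2 @ bar 1 tick 0 v(2, 3): C5/A4 m3 -> E4/A3 P5 similar
  -> R3 @ bar 1 tick 0 v(2, 3): E4 above A3
  -> R4 @ bar 1 tick 0 v(0, 2): D3/E4 M2 untreated
  -> R7 @ bar 1 tick 0 v(1,): F4->B3 leap 6st
  -> R3 @ bar 1 tick 1 v(2, 3): E4 above A3
  -> R3 @ bar 1 tick 2 v(2, 3): E4 above A3
  -> R3 @ bar 1 tick 3 v(2, 3): E4 above A3
  -> R2 @ bar 2 tick 0 v(0, 1): D3/B3 M6 -> C3/G3 P5 similar
  -> R2 @ bar 3 tick 0 v(0, 3): C3/E4 M3 -> B2/B3 P8 similar
  -> R3 @ bar 3 tick 0 v(2, 3): C4 above B3
  -> R4 @ bar 3 tick 0 v(0, 1): B2/C4 m2 untreated
  -> R4 @ bar 3 tick 0 v(0, 2): B2/C4 m2 untreated
  -> R3 @ bar 3 tick 1 v(2, 3): C4 above B3
  -> R3 @ bar 3 tick 2 v(2, 3): C4 above B3
  -> R3 @ bar 3 tick 3 v(2, 3): C4 above B3
  -> R1 @ bar 4 tick 0 v(0, 3): B2/B3 P8 -> E3/E4 P8 similar
  -> R3 @ bar 4 tick 0 v(2, 3): G4 above E4
  -> R8 @ bar 4 tick 0 v(0, 3): penult P8 not 3rd/6th
  -> R3 @ bar 4 tick 1 v(2, 3): G4 above E4
  -> R3 @ bar 4 tick 2 v(2, 3): G4 above E4
  -> R3 @ bar 4 tick 3 v(2, 3): G4 above E4
  -> R1 @ bar 5 tick 0 v(1, 2): C4/G4 P5 -> F4/C5 P5 similar
  -> R2 @ bar 5 tick 0 v(0, 1): E3/C4 m6 -> F3/F4 P8 similar
  -> R2 @ bar 5 tick 0 v(0, 2): E3/G4 m3 -> F3/C5 P5 similar
  -> R3 @ bar 5 tick 0 v(2, 3): C5 above A4
  -> R3 @ bar 5 tick 1 v(2, 3): C5 above A4
  -> R3 @ bar 5 tick 2 v(2, 3): C5 above A4
  -> R3 @ bar 5 tick 3 v(2, 3): C5 above A4
  -> R6 @ bar 5 tick 3 v(0, 3): closes on M3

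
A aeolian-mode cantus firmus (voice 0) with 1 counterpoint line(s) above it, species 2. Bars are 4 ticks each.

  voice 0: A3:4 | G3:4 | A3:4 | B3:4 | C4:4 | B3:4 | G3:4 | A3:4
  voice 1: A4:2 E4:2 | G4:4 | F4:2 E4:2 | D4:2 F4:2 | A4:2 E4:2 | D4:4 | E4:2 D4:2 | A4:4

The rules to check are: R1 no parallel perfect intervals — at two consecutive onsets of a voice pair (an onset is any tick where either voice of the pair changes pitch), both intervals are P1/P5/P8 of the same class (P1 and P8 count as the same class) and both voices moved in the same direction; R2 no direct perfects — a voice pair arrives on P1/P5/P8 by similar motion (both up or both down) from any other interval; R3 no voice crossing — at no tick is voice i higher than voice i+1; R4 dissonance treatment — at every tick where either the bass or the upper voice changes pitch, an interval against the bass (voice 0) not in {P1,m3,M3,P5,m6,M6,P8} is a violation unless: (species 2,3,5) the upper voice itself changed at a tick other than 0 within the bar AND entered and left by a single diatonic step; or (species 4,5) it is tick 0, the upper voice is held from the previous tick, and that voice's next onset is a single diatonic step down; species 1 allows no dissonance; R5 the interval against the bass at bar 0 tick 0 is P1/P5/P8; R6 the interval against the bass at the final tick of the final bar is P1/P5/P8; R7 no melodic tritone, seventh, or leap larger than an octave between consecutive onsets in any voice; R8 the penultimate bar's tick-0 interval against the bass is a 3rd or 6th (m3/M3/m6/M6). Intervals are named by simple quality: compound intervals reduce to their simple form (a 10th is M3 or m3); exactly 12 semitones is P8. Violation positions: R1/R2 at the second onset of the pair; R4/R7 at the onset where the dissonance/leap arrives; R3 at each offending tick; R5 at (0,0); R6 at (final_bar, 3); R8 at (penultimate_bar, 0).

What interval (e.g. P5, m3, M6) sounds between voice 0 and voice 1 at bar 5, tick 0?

m3

voice 0=B3 voice 1=D4 -> m3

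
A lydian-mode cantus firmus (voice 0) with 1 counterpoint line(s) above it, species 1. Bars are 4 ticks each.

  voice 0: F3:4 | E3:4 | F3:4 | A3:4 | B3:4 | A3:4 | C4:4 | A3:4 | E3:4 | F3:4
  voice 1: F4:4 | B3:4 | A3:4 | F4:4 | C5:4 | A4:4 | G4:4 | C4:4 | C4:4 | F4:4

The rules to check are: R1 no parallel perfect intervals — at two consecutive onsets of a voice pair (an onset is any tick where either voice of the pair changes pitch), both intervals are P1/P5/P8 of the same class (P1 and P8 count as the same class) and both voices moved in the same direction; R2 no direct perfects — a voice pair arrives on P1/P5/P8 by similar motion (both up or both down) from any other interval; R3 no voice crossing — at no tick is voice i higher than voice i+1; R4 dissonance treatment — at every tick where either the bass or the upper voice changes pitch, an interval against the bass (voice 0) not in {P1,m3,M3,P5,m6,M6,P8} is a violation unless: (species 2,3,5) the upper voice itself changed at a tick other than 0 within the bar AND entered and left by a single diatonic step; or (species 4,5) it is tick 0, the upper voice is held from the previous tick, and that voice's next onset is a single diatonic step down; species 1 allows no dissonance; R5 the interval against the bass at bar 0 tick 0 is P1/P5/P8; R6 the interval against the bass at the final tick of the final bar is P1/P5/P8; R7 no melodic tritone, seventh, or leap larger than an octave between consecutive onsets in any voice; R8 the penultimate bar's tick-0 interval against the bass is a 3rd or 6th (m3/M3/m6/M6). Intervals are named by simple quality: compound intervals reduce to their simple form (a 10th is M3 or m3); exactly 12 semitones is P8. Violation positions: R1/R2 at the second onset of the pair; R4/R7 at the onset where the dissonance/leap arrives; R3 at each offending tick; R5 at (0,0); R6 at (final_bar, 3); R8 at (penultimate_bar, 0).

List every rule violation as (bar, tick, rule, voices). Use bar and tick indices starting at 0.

(1, 0, R2, (0, 1))
(1, 0, R7, (1,))
(4, 0, R4, (0, 1))
(5, 0, R2, (0, 1))
(9, 0, R2, (0, 1))

bar 0: v0=F3 v1=F4 downbeat P8
bar 1: v0=E3 v1=B3 downbeat P5
bar 2: v0=F3 v1=A3 downbeat M3
bar 3: v0=A3 v1=F4 downbeat m6
bar 4: v0=B3 v1=C5 downbeat m2
bar 5: v0=A3 v1=A4 downbeat P8
bar 6: v0=C4 v1=G4 downbeat P5
bar 7: v0=A3 v1=C4 downbeat m3
bar 8: v0=E3 v1=C4 downbeat m6
bar 9: v0=F3 v1=F4 downbeat P8
  -> R2 @ bar 1 tick 0 v(0, 1): F3/F4 P8 -> E3/B3 P5 similar
  -> R7 @ bar 1 tick 0 v(1,): F4->B3 leap 6st
  -> R4 @ bar 4 tick 0 v(0, 1): B3/C5 m2 untreated
  -> R2 @ bar 5 tick 0 v(0, 1): B3/C5 m2 -> A3/A4 P8 similar
  -> R2 @ bar 9 tick 0 v(0, 1): E3/C4 m6 -> F3/F4 P8 similar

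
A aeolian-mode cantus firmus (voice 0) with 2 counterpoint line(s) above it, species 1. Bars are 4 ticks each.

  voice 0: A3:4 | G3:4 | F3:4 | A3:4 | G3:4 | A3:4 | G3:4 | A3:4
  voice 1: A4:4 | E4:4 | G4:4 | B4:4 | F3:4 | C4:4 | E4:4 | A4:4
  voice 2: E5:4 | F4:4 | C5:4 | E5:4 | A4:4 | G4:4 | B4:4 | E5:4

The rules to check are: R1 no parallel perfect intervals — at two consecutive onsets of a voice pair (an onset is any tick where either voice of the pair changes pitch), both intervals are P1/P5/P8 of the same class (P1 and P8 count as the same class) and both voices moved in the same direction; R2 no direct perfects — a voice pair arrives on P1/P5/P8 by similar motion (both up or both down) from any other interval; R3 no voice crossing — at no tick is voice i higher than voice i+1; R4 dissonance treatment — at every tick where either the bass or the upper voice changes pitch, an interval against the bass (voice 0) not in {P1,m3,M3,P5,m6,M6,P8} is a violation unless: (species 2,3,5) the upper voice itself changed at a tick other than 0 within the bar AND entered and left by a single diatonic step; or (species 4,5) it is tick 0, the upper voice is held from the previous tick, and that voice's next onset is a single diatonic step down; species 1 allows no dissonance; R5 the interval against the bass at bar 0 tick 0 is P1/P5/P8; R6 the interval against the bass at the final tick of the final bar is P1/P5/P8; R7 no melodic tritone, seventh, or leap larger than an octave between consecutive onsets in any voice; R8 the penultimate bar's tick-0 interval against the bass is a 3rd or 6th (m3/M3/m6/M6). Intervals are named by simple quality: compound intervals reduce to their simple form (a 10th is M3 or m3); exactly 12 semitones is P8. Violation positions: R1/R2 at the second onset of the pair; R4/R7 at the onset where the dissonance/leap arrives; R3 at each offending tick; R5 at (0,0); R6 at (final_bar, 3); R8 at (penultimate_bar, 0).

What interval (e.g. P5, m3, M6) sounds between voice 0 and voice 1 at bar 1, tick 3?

voice 0=G3 voice 1=E4 -> M6

M6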